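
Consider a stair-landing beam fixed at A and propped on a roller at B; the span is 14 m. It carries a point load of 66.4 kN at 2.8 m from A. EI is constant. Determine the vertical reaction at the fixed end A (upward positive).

Release the roller at B. Primary structure: cantilever fixed at A.
Deflection at B on the released cantilever, summing each load's contribution:
  point load 66.4 at a = 2.8: Pa²(3L − a)/(6EI) = 3401/EI
Flexibility coefficient — unit upward force at B: δ_{BB} = L³/(3EI) = 914.7/EI.
The prop prevents deflection at B: R_B = δ_0/δ_{BB} = 3401/914.7 = 3.718 kN.
Vertical equilibrium: R_A = ΣP − R_B = 66.4 − 3.718 = 62.68 kN.

R_A = 62.68 kN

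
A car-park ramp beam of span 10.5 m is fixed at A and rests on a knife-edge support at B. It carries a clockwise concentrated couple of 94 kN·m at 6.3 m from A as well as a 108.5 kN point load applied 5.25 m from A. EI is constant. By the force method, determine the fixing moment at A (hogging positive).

Take the reaction at B as the redundant and release it; the primary structure is a cantilever fixed at A.
Deflection at B on the released cantilever, summing each load's contribution:
  clockwise couple 94 at a = 6.3: M₀a(2L − a)/(2EI) = 4353/EI
  point load 108.5 at a = 5.25: Pa²(3L − a)/(6EI) = 13084/EI
  δ_0 = 17436/EI
Flexibility coefficient — unit upward force at B: δ_{BB} = L³/(3EI) = 385.9/EI.
Compatibility at B: δ_0 − R_B·δ_{BB} = 0, so R_B = 17436/385.9 = 45.19 kN.
Moment equilibrium about A: M_A = Σ(load moments about A) − R_B·L = 663.6 − 45.19×10.5 = 189.2 kN·m.

M_A = 189.2 kN·m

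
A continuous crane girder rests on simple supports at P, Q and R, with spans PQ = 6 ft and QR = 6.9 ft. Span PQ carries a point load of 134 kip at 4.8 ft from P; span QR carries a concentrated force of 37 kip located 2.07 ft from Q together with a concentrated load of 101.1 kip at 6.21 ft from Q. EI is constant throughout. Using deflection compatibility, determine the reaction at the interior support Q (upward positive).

R_Q = 173.3 kip

Release continuity at Q by inserting a hinge; the redundant is the internal moment M_Q. The primary structure is two simply-supported spans PQ and QR.
Discontinuity in slope at Q on the released structure — sum the simple-span end rotations:
  span PQ: point load 134 at a = 4.8: Pab(L + a)/(6LEI) = 231.6/EI
  span QR: point load 37 at a = 2.07: Pab(L + b)/(6LEI) = 104.8/EI
  span QR: point load 101.1 at a = 6.21: Pab(L + b)/(6LEI) = 79.42/EI
  relative rotation θ_0 = (231.6 + 184.2)/EI = 415.8/EI
A unit hogging moment at Q produces rotation L₁/(3EI) + L₂/(3EI) = 4.3/EI.
Compatibility: M_Q·(L₁+L₂)/(3EI) = θ_0, giving M_Q = 96.69 kip·ft (hogging).
Span PQ, ΣM about P with M_Q applied at Q: R_Q^{PQ}·6 = 643.2 + 96.69, so R_Q^{PQ} = 123.3 kip and R_P = 134 − 123.3 = 10.68 kip.
Span QR, ΣM about R: R_Q^{QR}·6.9 = 248.5 + 96.69, so R_Q^{QR} = 50.02 kip and R_R = 138.1 − 50.02 = 88.08 kip.
R_Q = 123.3 + 50.02 = 173.3 kip.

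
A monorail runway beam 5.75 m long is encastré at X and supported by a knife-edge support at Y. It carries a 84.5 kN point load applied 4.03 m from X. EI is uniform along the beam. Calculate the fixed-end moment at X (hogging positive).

Take the reaction at Y as the redundant and release it; the primary structure is a cantilever fixed at X.
Primary-structure tip deflection at Y by superposition:
  point load 84.5 at a = 4.03: Pa²(3L − a)/(6EI) = 3024/EI
Flexibility coefficient — unit upward force at Y: δ_{YY} = L³/(3EI) = 63.37/EI.
Compatibility at Y: δ_0 − R_Y·δ_{YY} = 0, so R_Y = 3024/63.37 = 47.72 kN.
Moment equilibrium about X: M_X = Σ(load moments about X) − R_Y·L = 340.5 − 47.72×5.75 = 66.17 kN·m.

M_X = 66.17 kN·m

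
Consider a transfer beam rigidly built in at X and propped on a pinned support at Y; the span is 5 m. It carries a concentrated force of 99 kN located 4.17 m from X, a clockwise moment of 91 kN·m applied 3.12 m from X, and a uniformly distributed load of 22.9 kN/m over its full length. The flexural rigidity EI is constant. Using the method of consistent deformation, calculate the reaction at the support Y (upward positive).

Choose R_Y as the redundant. The primary structure is the cantilever fixed at X.
Downward deflection at the released point Y due to the loads:
  point load 99 at a = 4.17: Pa²(3L − a)/(6EI) = 3107/EI
  clockwise couple 91 at a = 3.12: M₀a(2L − a)/(2EI) = 976.7/EI
  UDL 22.9: wL⁴/(8EI) = 1789/EI
  δ_0 = 5873/EI
Tip deflection under a unit load at Y: L³/(3EI) = 41.67/EI.
Compatibility at Y: δ_0 − R_Y·δ_{YY} = 0, so R_Y = 5873/41.67 = 141 kN.

R_Y = 141 kN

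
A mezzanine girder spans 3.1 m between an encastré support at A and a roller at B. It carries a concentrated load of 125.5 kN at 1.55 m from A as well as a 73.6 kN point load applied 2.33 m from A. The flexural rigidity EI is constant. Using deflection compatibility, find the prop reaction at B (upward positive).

Take the reaction at B as the redundant and release it; the primary structure is a cantilever fixed at A.
Free-end deflection of the primary structure under the applied loading (downward +):
  point load 125.5 at a = 1.55: Pa²(3L − a)/(6EI) = 389.5/EI
  point load 73.6 at a = 2.33: Pa²(3L − a)/(6EI) = 464.2/EI
  δ_0 = 853.6/EI
Flexibility coefficient — unit upward force at B: δ_{BB} = L³/(3EI) = 9.93/EI.
Compatibility at B: δ_0 − R_B·δ_{BB} = 0, so R_B = 853.6/9.93 = 85.96 kN.

R_B = 85.96 kN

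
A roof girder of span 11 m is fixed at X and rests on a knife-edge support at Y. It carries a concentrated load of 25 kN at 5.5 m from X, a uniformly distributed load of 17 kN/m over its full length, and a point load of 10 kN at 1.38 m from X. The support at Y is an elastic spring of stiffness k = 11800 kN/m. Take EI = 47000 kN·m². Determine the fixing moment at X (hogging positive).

M_X = 327.6 kN·m

Take the reaction at Y as the redundant and release it; the primary structure is a cantilever fixed at X.
Downward deflection at the released point Y due to the loads:
  point load 25 at a = 5.5: Pa²(3L − a)/(6EI) = 3466/EI
  UDL 17: wL⁴/(8EI) = 31112/EI
  point load 10 at a = 1.38: Pa²(3L − a)/(6EI) = 100.4/EI
  δ_0 = 34679/EI
Flexibility coefficient — unit upward force at Y: δ_{YY} = L³/(3EI) = 443.7/EI.
With EI = 47000 kN·m²: δ_0 = 0.73784 m and δ_{YY} = 0.00944 m/kN.
Compatibility — the spring shortens by R_Y/k under the reaction it provides: δ_0 − R_Y·δ_{YY} = R_Y/k. With 1/k = 0.000085 m/kN, R_Y = δ_0 / (δ_{YY} + 1/k) = 0.73784 / (0.00944 + 0.000085) = 77.47 kN.
Moment equilibrium about X: M_X = Σ(load moments about X) − R_Y·L = 1180 − 77.47×11 = 327.6 kN·m.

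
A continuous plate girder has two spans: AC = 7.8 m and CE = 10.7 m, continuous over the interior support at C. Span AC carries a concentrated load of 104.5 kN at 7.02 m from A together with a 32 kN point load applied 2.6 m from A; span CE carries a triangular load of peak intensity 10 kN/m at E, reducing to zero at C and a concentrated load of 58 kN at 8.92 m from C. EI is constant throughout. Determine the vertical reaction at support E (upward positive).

R_E = 73.49 kN

Release continuity at C by inserting a hinge; the redundant is the internal moment M_C. The primary structure is two simply-supported spans AC and CE.
End slopes at the hinge C, treating each span as simply supported:
  span AC: point load 104.5 at a = 7.02: Pab(L + a)/(6LEI) = 181.2/EI
  span AC: point load 32 at a = 2.6: Pab(L + a)/(6LEI) = 96.14/EI
  span CE: triangular load, peak 10: 7w₀L³/(360EI) = 238.2/EI
  span CE: point load 58 at a = 8.92: Pab(L + b)/(6LEI) = 179/EI
  relative rotation θ_0 = (277.3 + 417.2)/EI = 694.6/EI
A unit hogging moment at C produces rotation L₁/(3EI) + L₂/(3EI) = 6.167/EI.
Compatibility: M_C·(L₁+L₂)/(3EI) = θ_0, giving M_C = 112.6 kN·m (hogging).
Span CE, ΣM about E: R_C^{CE}·10.7 = 294.1 + 112.6, so R_C^{CE} = 38.01 kN and R_E = 111.5 − 38.01 = 73.49 kN.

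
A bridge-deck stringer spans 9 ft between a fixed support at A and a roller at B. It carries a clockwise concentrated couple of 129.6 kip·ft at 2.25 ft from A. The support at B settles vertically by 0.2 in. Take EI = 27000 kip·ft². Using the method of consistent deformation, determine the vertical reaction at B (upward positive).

Choose R_B as the redundant. The primary structure is the cantilever fixed at A.
Downward deflection at the released point B due to the loads:
  clockwise couple 129.6 at a = 2.25: M₀a(2L − a)/(2EI) = 2296/EI
Tip deflection under a unit load at B: L³/(3EI) = 243/EI.
With EI = 27000 kip·ft²: δ_0 = 0.08505 ft and δ_{BB} = 0.009 ft/kip.
Compatibility — the beam at B must follow the support down by 0.01667 ft: δ_0 − R_B·δ_{BB} = 0.01667, so R_B = (0.08505 − 0.01667)/0.009 = 7.598 kip.

R_B = 7.598 kip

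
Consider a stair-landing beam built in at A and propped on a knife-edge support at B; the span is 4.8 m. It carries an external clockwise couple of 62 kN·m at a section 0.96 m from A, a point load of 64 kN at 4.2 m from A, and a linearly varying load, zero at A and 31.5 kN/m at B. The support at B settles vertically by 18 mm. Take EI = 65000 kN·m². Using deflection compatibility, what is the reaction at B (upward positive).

R_B = 68.88 kN

Take the reaction at B as the redundant and release it; the primary structure is a cantilever fixed at A.
Deflection at B on the released cantilever, summing each load's contribution:
  clockwise couple 62 at a = 0.96: M₀a(2L − a)/(2EI) = 257.1/EI
  point load 64 at a = 4.2: Pa²(3L − a)/(6EI) = 1919/EI
  triangular load, peak 31.5 at the free end: 11w₀L⁴/(120EI) = 1533/EI
  δ_0 = 3709/EI
Flexibility coefficient — unit upward force at B: δ_{BB} = L³/(3EI) = 36.86/EI.
With EI = 65000 kN·m²: δ_0 = 0.057064 m and δ_{BB} = 0.000567 m/kN.
Compatibility — the beam at B must follow the support down by 0.018 m: δ_0 − R_B·δ_{BB} = 0.018, so R_B = (0.057064 − 0.018)/0.000567 = 68.88 kN.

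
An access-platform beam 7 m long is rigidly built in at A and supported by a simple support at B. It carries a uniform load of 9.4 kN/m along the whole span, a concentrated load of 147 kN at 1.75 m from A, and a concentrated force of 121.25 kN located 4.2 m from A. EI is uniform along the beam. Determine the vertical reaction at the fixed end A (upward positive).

R_A = 244.4 kN

Release the roller at B. Primary structure: cantilever fixed at A.
Deflection at B on the released cantilever, summing each load's contribution:
  UDL 9.4: wL⁴/(8EI) = 2821/EI
  point load 147 at a = 1.75: Pa²(3L − a)/(6EI) = 1444/EI
  point load 121.25 at a = 4.2: Pa²(3L − a)/(6EI) = 5989/EI
  δ_0 = 10254/EI
Flexibility coefficient — unit upward force at B: δ_{BB} = L³/(3EI) = 114.3/EI.
The prop prevents deflection at B: R_B = δ_0/δ_{BB} = 10254/114.3 = 89.69 kN.
Vertical equilibrium: R_A = ΣP − R_B = 334.1 − 89.69 = 244.4 kN.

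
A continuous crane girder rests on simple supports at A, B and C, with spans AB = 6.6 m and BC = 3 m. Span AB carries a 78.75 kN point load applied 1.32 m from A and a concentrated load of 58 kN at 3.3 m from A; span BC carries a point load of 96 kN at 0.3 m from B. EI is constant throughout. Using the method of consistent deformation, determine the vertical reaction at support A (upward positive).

Release continuity at B by inserting a hinge; the redundant is the internal moment M_B. The primary structure is two simply-supported spans AB and BC.
Rotations at B on the released spans (each span's end-slope, ×1/EI):
  span AB: point load 78.75 at a = 1.32: Pab(L + a)/(6LEI) = 109.8/EI
  span AB: point load 58 at a = 3.3: Pab(L + a)/(6LEI) = 157.9/EI
  span BC: point load 96 at a = 0.3: Pab(L + b)/(6LEI) = 24.62/EI
  relative rotation θ_0 = (267.7 + 24.62)/EI = 292.3/EI
A unit hogging moment at B produces rotation L₁/(3EI) + L₂/(3EI) = 3.2/EI.
Compatibility: M_B·(L₁+L₂)/(3EI) = θ_0, giving M_B = 91.34 kN·m (hogging).
Span AB, ΣM about A with M_B applied at B: R_B^{AB}·6.6 = 295.4 + 91.34, so R_B^{AB} = 58.59 kN and R_A = 136.8 − 58.59 = 78.16 kN.

R_A = 78.16 kN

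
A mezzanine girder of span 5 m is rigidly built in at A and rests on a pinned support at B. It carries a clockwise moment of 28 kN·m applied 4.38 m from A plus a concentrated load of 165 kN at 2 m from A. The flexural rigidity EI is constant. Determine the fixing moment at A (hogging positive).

Remove the prop at B; the released (primary) structure is a cantilever built in at A.
Deflection at B on the released cantilever, summing each load's contribution:
  clockwise couple 28 at a = 4.38: M₀a(2L − a)/(2EI) = 344.6/EI
  point load 165 at a = 2: Pa²(3L − a)/(6EI) = 1430/EI
  δ_0 = 1775/EI
Flexibility coefficient — unit upward force at B: δ_{BB} = L³/(3EI) = 41.67/EI.
The prop prevents deflection at B: R_B = δ_0/δ_{BB} = 1775/41.67 = 42.59 kN.
Moment equilibrium about A: M_A = Σ(load moments about A) − R_B·L = 358 − 42.59×5 = 145 kN·m.

M_A = 145 kN·m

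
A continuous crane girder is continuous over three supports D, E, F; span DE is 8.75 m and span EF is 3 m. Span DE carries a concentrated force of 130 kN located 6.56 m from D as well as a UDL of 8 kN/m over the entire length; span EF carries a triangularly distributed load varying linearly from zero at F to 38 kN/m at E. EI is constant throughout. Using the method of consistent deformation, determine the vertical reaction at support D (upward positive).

R_D = 44.46 kN

Take M_E as the redundant. Released structure: two simple spans DE and EF with a hinge at E.
Discontinuity in slope at E on the released structure — sum the simple-span end rotations:
  span DE: point load 130 at a = 6.56: Pab(L + a)/(6LEI) = 544.6/EI
  span DE: UDL 8: wL³/(24EI) = 223.3/EI
  span EF: triangular load, peak 38: w₀L³/(45EI) = 22.8/EI
  relative rotation θ_0 = (767.9 + 22.8)/EI = 790.7/EI
A unit hogging moment at E produces rotation L₁/(3EI) + L₂/(3EI) = 3.917/EI.
Compatibility: M_E·(L₁+L₂)/(3EI) = θ_0, giving M_E = 201.9 kN·m (hogging).
Span DE, ΣM about D with M_E applied at E: R_E^{DE}·8.75 = 1159 + 201.9, so R_E^{DE} = 155.5 kN and R_D = 200 − 155.5 = 44.46 kN.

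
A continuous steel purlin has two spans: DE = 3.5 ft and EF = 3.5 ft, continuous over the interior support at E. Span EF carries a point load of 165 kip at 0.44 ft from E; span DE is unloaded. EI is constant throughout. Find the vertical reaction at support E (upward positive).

R_E = 161.3 kip

Insert a hinge at E; M_E is the redundant, and each span becomes simply supported.
Rotations at E on the released spans (each span's end-slope, ×1/EI):
  span EF: point load 165 at a = 0.44: Pab(L + b)/(6LEI) = 69.4/EI
  relative rotation θ_0 = (0 + 69.4)/EI = 69.4/EI
A unit hogging moment at E produces rotation L₁/(3EI) + L₂/(3EI) = 2.333/EI.
Slope continuity at E: θ_0 = M_E·2.333/EI, so M_E = 69.4/2.333 = 29.74 kip·ft (hogging).
Span DE, ΣM about D with M_E applied at E: R_E^{DE}·3.5 = 0 + 29.74, so R_E^{DE} = 8.498 kip and R_D = 0 − 8.498 = -8.498 kip.
Span EF, ΣM about F: R_E^{EF}·3.5 = 504.9 + 29.74, so R_E^{EF} = 152.8 kip and R_F = 165 − 152.8 = 12.25 kip.
R_E = 8.498 + 152.8 = 161.3 kip.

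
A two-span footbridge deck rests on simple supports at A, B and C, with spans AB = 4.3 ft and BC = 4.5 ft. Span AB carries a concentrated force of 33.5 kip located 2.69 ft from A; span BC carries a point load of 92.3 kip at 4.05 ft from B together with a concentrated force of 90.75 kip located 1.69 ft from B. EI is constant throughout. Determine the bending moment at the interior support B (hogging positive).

M_B = 63.69 kip·ft

Release continuity at B by inserting a hinge; the redundant is the internal moment M_B. The primary structure is two simply-supported spans AB and BC.
End slopes at the hinge B, treating each span as simply supported:
  span AB: point load 33.5 at a = 2.69: Pab(L + a)/(6LEI) = 39.31/EI
  span BC: point load 92.3 at a = 4.05: Pab(L + b)/(6LEI) = 30.84/EI
  span BC: point load 90.75 at a = 1.69: Pab(L + b)/(6LEI) = 116.7/EI
  relative rotation θ_0 = (39.31 + 147.5)/EI = 186.8/EI
A unit hogging moment at B produces rotation L₁/(3EI) + L₂/(3EI) = 2.933/EI.
Slope continuity at B: θ_0 = M_B·2.933/EI, so M_B = 186.8/2.933 = 63.69 kip·ft (hogging).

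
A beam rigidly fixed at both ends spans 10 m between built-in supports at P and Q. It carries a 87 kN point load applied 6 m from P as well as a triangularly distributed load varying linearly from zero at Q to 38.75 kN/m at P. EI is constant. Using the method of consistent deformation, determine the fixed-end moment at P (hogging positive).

Take the two fixed-end moments M_P, M_Q as redundants; the released structure is the simple span PQ.
On the primary (simply-supported) span, the end slopes from the loading are:
  at P: point load 87 at a = 6: Pab(L + b)/(6LEI) = 487.2/EI
  at Q: point load 87 at a = 6: Pab(L + a)/(6LEI) = 556.8/EI
  at P: triangular load, peak 38.75: w₀L³/(45EI) = 861.1/EI
  at Q: triangular load, peak 38.75: 7w₀L³/(360EI) = 753.5/EI
  θ_P0 = 1348/EI,  θ_Q0 = 1310/EI
Flexibility coefficients: a unit moment at one end gives L/(3EI) there and L/(6EI) at the far end, so f₁₁ = f₂₂ = 3.333/EI and f₁₂ = f₂₁ = 1.667/EI.
Compatibility — zero rotation at each built-in end:
  3.333 M_P + 1.667 M_Q = 1348
  1.667 M_P + 3.333 M_Q = 1310
Solving the pair gives M_P = 277.3 kN·m and M_Q = 254.4 kN·m (hogging).

M_P = 277.3 kN·m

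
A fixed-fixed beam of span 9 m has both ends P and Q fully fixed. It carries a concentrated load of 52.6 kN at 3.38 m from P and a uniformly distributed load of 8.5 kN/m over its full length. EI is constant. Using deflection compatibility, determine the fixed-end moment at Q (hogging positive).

M_Q = 99.07 kN·m

Take the two fixed-end moments M_P, M_Q as redundants; the released structure is the simple span PQ.
End rotations of the released simple span under the applied load (×1/EI):
  at P: point load 52.6 at a = 3.38: Pab(L + b)/(6LEI) = 270.5/EI
  at Q: point load 52.6 at a = 3.38: Pab(L + a)/(6LEI) = 229.1/EI
  at P: UDL 8.5: wL³/(24EI) = 258.2/EI
  at Q: UDL 8.5: wL³/(24EI) = 258.2/EI
  θ_P0 = 528.7/EI,  θ_Q0 = 487.3/EI
Flexibility coefficients: a unit moment at one end gives L/(3EI) there and L/(6EI) at the far end, so f₁₁ = f₂₂ = 3/EI and f₁₂ = f₂₁ = 1.5/EI.
Compatibility — zero rotation at each built-in end:
  3 M_P + 1.5 M_Q = 528.7
  1.5 M_P + 3 M_Q = 487.3
Solving the pair gives M_P = 126.7 kN·m and M_Q = 99.07 kN·m (hogging).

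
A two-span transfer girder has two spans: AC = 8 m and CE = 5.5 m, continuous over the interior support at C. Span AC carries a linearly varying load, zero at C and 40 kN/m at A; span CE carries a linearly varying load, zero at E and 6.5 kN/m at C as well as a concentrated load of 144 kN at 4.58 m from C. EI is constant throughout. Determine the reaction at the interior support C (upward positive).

R_C = 126.2 kN

Release continuity at C by inserting a hinge; the redundant is the internal moment M_C. The primary structure is two simply-supported spans AC and CE.
Discontinuity in slope at C on the released structure — sum the simple-span end rotations:
  span AC: triangular load, peak 40: 7w₀L³/(360EI) = 398.2/EI
  span CE: triangular load, peak 6.5: w₀L³/(45EI) = 24.03/EI
  span CE: point load 144 at a = 4.58: Pab(L + b)/(6LEI) = 118/EI
  relative rotation θ_0 = (398.2 + 142.1)/EI = 540.3/EI
A unit hogging moment at C produces rotation L₁/(3EI) + L₂/(3EI) = 4.5/EI.
Compatibility: M_C·(L₁+L₂)/(3EI) = θ_0, giving M_C = 120.1 kN·m (hogging).
Span AC, ΣM about A with M_C applied at C: R_C^{AC}·8 = 426.7 + 120.1, so R_C^{AC} = 68.34 kN and R_A = 160 − 68.34 = 91.66 kN.
Span CE, ΣM about E: R_C^{CE}·5.5 = 198 + 120.1, so R_C^{CE} = 57.83 kN and R_E = 161.9 − 57.83 = 104 kN.
R_C = 68.34 + 57.83 = 126.2 kN.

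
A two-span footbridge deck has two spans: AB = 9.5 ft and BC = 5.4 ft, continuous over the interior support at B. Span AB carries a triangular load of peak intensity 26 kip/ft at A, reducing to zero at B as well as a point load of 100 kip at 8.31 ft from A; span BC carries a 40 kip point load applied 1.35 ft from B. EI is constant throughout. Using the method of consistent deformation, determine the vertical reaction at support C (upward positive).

Insert a hinge at B; M_B is the redundant, and each span becomes simply supported.
Discontinuity in slope at B on the released structure — sum the simple-span end rotations:
  span AB: triangular load, peak 26: 7w₀L³/(360EI) = 433.5/EI
  span AB: point load 100 at a = 8.31: Pab(L + a)/(6LEI) = 309/EI
  span BC: point load 40 at a = 1.35: Pab(L + b)/(6LEI) = 63.79/EI
  relative rotation θ_0 = (742.4 + 63.79)/EI = 806.2/EI
A unit hogging moment at B produces rotation L₁/(3EI) + L₂/(3EI) = 4.967/EI.
Slope continuity at B: θ_0 = M_B·4.967/EI, so M_B = 806.2/4.967 = 162.3 kip·ft (hogging).
Span BC, ΣM about C: R_B^{BC}·5.4 = 162 + 162.3, so R_B^{BC} = 60.06 kip and R_C = 40 − 60.06 = -20.06 kip.

R_C = -20.06 kip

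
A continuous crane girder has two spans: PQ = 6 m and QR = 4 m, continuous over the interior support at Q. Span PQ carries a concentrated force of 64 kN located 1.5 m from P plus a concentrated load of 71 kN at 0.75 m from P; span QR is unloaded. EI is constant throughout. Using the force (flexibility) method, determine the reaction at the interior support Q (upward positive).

Take M_Q as the redundant. Released structure: two simple spans PQ and QR with a hinge at Q.
End slopes at the hinge Q, treating each span as simply supported:
  span PQ: point load 64 at a = 1.5: Pab(L + a)/(6LEI) = 90/EI
  span PQ: point load 71 at a = 0.75: Pab(L + a)/(6LEI) = 52.42/EI
  relative rotation θ_0 = (142.4 + 0)/EI = 142.4/EI
A unit hogging moment at Q produces rotation L₁/(3EI) + L₂/(3EI) = 3.333/EI.
Slope continuity at Q: θ_0 = M_Q·3.333/EI, so M_Q = 142.4/3.333 = 42.73 kN·m (hogging).
Span PQ, ΣM about P with M_Q applied at Q: R_Q^{PQ}·6 = 149.2 + 42.73, so R_Q^{PQ} = 32 kN and R_P = 135 − 32 = 103 kN.
Span QR, ΣM about R: R_Q^{QR}·4 = 0 + 42.73, so R_Q^{QR} = 10.68 kN and R_R = 0 − 10.68 = -10.68 kN.
R_Q = 32 + 10.68 = 42.68 kN.

R_Q = 42.68 kN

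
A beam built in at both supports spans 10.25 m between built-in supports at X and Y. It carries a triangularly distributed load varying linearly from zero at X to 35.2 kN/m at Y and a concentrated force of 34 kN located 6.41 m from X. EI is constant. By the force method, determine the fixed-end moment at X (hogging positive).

M_X = 153.9 kN·m

Take the two fixed-end moments M_X, M_Y as redundants; the released structure is the simple span XY.
End rotations of the released simple span under the applied load (×1/EI):
  at X: triangular load, peak 35.2: 7w₀L³/(360EI) = 737.1/EI
  at Y: triangular load, peak 35.2: w₀L³/(45EI) = 842.4/EI
  at X: point load 34 at a = 6.41: Pab(L + b)/(6LEI) = 191.7/EI
  at Y: point load 34 at a = 6.41: Pab(L + a)/(6LEI) = 226.7/EI
  θ_X0 = 928.8/EI,  θ_Y0 = 1069/EI
Flexibility coefficients: a unit moment at one end gives L/(3EI) there and L/(6EI) at the far end, so f₁₁ = f₂₂ = 3.417/EI and f₁₂ = f₂₁ = 1.708/EI.
Compatibility — zero rotation at each built-in end:
  3.417 M_X + 1.708 M_Y = 928.8
  1.708 M_X + 3.417 M_Y = 1069
Solving the pair gives M_X = 153.9 kN·m and M_Y = 236 kN·m (hogging).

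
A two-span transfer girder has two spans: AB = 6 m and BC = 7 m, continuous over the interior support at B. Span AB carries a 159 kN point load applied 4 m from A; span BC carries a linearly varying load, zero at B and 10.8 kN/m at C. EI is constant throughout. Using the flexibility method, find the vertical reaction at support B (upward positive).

Take M_B as the redundant. Released structure: two simple spans AB and BC with a hinge at B.
Discontinuity in slope at B on the released structure — sum the simple-span end rotations:
  span AB: point load 159 at a = 4: Pab(L + a)/(6LEI) = 353.3/EI
  span BC: triangular load, peak 10.8: 7w₀L³/(360EI) = 72.03/EI
  relative rotation θ_0 = (353.3 + 72.03)/EI = 425.4/EI
A unit hogging moment at B produces rotation L₁/(3EI) + L₂/(3EI) = 4.333/EI.
Slope continuity at B: θ_0 = M_B·4.333/EI, so M_B = 425.4/4.333 = 98.16 kN·m (hogging).
Span AB, ΣM about A with M_B applied at B: R_B^{AB}·6 = 636 + 98.16, so R_B^{AB} = 122.4 kN and R_A = 159 − 122.4 = 36.64 kN.
Span BC, ΣM about C: R_B^{BC}·7 = 88.2 + 98.16, so R_B^{BC} = 26.62 kN and R_C = 37.8 − 26.62 = 11.18 kN.
R_B = 122.4 + 26.62 = 149 kN.

R_B = 149 kN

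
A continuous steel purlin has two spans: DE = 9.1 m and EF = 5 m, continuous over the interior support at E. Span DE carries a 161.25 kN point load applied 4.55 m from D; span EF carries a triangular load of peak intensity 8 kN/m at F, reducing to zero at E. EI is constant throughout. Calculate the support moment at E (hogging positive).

Take M_E as the redundant. Released structure: two simple spans DE and EF with a hinge at E.
Rotations at E on the released spans (each span's end-slope, ×1/EI):
  span DE: point load 161.25 at a = 4.55: Pab(L + a)/(6LEI) = 834.6/EI
  span EF: triangular load, peak 8: 7w₀L³/(360EI) = 19.44/EI
  relative rotation θ_0 = (834.6 + 19.44)/EI = 854/EI
A unit hogging moment at E produces rotation L₁/(3EI) + L₂/(3EI) = 4.7/EI.
Compatibility: M_E·(L₁+L₂)/(3EI) = θ_0, giving M_E = 181.7 kN·m (hogging).

M_E = 181.7 kN·m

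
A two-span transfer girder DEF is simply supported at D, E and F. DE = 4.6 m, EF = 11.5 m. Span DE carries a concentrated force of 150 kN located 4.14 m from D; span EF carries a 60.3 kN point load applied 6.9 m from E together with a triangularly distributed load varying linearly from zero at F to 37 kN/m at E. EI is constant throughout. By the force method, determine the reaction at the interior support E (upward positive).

R_E = 402.3 kN

Insert a hinge at E; M_E is the redundant, and each span becomes simply supported.
End slopes at the hinge E, treating each span as simply supported:
  span DE: point load 150 at a = 4.14: Pab(L + a)/(6LEI) = 90.46/EI
  span EF: point load 60.3 at a = 6.9: Pab(L + b)/(6LEI) = 446.6/EI
  span EF: triangular load, peak 37: w₀L³/(45EI) = 1250/EI
  relative rotation θ_0 = (90.46 + 1697)/EI = 1788/EI
A unit hogging moment at E produces rotation L₁/(3EI) + L₂/(3EI) = 5.367/EI.
Compatibility: M_E·(L₁+L₂)/(3EI) = θ_0, giving M_E = 333.1 kN·m (hogging).
Span DE, ΣM about D with M_E applied at E: R_E^{DE}·4.6 = 621 + 333.1, so R_E^{DE} = 207.4 kN and R_D = 150 − 207.4 = -57.41 kN.
Span EF, ΣM about F: R_E^{EF}·11.5 = 1908 + 333.1, so R_E^{EF} = 194.9 kN and R_F = 273.1 − 194.9 = 78.13 kN.
R_E = 207.4 + 194.9 = 402.3 kN.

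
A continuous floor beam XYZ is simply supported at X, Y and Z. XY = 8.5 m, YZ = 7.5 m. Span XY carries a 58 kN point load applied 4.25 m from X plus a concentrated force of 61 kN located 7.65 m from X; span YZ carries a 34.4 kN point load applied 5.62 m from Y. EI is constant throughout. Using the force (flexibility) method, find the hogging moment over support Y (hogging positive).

Release continuity at Y by inserting a hinge; the redundant is the internal moment M_Y. The primary structure is two simply-supported spans XY and YZ.
Rotations at Y on the released spans (each span's end-slope, ×1/EI):
  span XY: point load 58 at a = 4.25: Pab(L + a)/(6LEI) = 261.9/EI
  span XY: point load 61 at a = 7.65: Pab(L + a)/(6LEI) = 125.6/EI
  span YZ: point load 34.4 at a = 5.62: Pab(L + b)/(6LEI) = 75.76/EI
  relative rotation θ_0 = (387.5 + 75.76)/EI = 463.3/EI
A unit hogging moment at Y produces rotation L₁/(3EI) + L₂/(3EI) = 5.333/EI.
Compatibility: M_Y·(L₁+L₂)/(3EI) = θ_0, giving M_Y = 86.86 kN·m (hogging).

M_Y = 86.86 kN·m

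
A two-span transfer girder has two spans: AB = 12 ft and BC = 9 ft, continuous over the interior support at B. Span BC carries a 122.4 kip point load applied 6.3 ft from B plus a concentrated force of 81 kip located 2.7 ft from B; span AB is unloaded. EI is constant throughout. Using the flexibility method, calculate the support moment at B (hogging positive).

M_B = 120.2 kip·ft

Release continuity at B by inserting a hinge; the redundant is the internal moment M_B. The primary structure is two simply-supported spans AB and BC.
End slopes at the hinge B, treating each span as simply supported:
  span BC: point load 122.4 at a = 6.3: Pab(L + b)/(6LEI) = 451.1/EI
  span BC: point load 81 at a = 2.7: Pab(L + b)/(6LEI) = 390.4/EI
  relative rotation θ_0 = (0 + 841.5)/EI = 841.5/EI
A unit hogging moment at B produces rotation L₁/(3EI) + L₂/(3EI) = 7/EI.
Slope continuity at B: θ_0 = M_B·7/EI, so M_B = 841.5/7 = 120.2 kip·ft (hogging).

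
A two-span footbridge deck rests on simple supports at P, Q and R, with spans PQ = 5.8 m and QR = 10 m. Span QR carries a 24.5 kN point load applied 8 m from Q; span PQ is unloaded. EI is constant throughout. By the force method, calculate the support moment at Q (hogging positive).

Release continuity at Q by inserting a hinge; the redundant is the internal moment M_Q. The primary structure is two simply-supported spans PQ and QR.
Discontinuity in slope at Q on the released structure — sum the simple-span end rotations:
  span QR: point load 24.5 at a = 8: Pab(L + b)/(6LEI) = 78.4/EI
  relative rotation θ_0 = (0 + 78.4)/EI = 78.4/EI
A unit hogging moment at Q produces rotation L₁/(3EI) + L₂/(3EI) = 5.267/EI.
Compatibility: M_Q·(L₁+L₂)/(3EI) = θ_0, giving M_Q = 14.89 kN·m (hogging).

M_Q = 14.89 kN·m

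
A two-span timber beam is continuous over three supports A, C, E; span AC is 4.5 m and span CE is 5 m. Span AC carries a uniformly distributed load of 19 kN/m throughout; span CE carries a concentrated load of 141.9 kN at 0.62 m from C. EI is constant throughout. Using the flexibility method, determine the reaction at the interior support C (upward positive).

R_C = 192.7 kN

Release continuity at C by inserting a hinge; the redundant is the internal moment M_C. The primary structure is two simply-supported spans AC and CE.
Discontinuity in slope at C on the released structure — sum the simple-span end rotations:
  span AC: UDL 19: wL³/(24EI) = 72.14/EI
  span CE: point load 141.9 at a = 0.62: Pab(L + b)/(6LEI) = 120.5/EI
  relative rotation θ_0 = (72.14 + 120.5)/EI = 192.6/EI
A unit hogging moment at C produces rotation L₁/(3EI) + L₂/(3EI) = 3.167/EI.
Slope continuity at C: θ_0 = M_C·3.167/EI, so M_C = 192.6/3.167 = 60.83 kN·m (hogging).
Span AC, ΣM about A with M_C applied at C: R_C^{AC}·4.5 = 192.4 + 60.83, so R_C^{AC} = 56.27 kN and R_A = 85.5 − 56.27 = 29.23 kN.
Span CE, ΣM about E: R_C^{CE}·5 = 621.5 + 60.83, so R_C^{CE} = 136.5 kN and R_E = 141.9 − 136.5 = 5.43 kN.
R_C = 56.27 + 136.5 = 192.7 kN.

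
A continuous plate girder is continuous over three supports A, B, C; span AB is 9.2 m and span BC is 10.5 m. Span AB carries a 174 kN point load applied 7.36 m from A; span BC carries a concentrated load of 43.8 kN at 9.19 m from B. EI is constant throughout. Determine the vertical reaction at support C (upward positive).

Insert a hinge at B; M_B is the redundant, and each span becomes simply supported.
Rotations at B on the released spans (each span's end-slope, ×1/EI):
  span AB: point load 174 at a = 7.36: Pab(L + a)/(6LEI) = 706.9/EI
  span BC: point load 43.8 at a = 9.19: Pab(L + b)/(6LEI) = 98.85/EI
  relative rotation θ_0 = (706.9 + 98.85)/EI = 805.8/EI
A unit hogging moment at B produces rotation L₁/(3EI) + L₂/(3EI) = 6.567/EI.
Slope continuity at B: θ_0 = M_B·6.567/EI, so M_B = 805.8/6.567 = 122.7 kN·m (hogging).
Span BC, ΣM about C: R_B^{BC}·10.5 = 57.38 + 122.7, so R_B^{BC} = 17.15 kN and R_C = 43.8 − 17.15 = 26.65 kN.

R_C = 26.65 kN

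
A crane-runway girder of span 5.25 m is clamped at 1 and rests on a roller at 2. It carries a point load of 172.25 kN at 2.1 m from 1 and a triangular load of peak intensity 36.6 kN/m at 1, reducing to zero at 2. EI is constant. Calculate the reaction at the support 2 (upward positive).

R_2 = 55.04 kN

Remove the prop at 2; the released (primary) structure is a cantilever built in at 1.
Free-end deflection of the primary structure under the applied loading (downward +):
  point load 172.25 at a = 2.1: Pa²(3L − a)/(6EI) = 1728/EI
  triangular load, peak 36.6 at the fixed end: w₀L⁴/(30EI) = 926.8/EI
  δ_0 = 2655/EI
Tip deflection under a unit load at 2: L³/(3EI) = 48.23/EI.
Compatibility at 2: δ_0 − R_2·δ_{22} = 0, so R_2 = 2655/48.23 = 55.04 kN.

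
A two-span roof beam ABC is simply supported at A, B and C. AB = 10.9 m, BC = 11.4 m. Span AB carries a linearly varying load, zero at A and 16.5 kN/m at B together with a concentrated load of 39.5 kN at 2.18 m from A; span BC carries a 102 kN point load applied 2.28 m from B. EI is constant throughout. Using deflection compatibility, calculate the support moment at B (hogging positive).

Release continuity at B by inserting a hinge; the redundant is the internal moment M_B. The primary structure is two simply-supported spans AB and BC.
Rotations at B on the released spans (each span's end-slope, ×1/EI):
  span AB: triangular load, peak 16.5: w₀L³/(45EI) = 474.8/EI
  span AB: point load 39.5 at a = 2.18: Pab(L + a)/(6LEI) = 150.2/EI
  span BC: point load 102 at a = 2.28: Pab(L + b)/(6LEI) = 636.3/EI
  relative rotation θ_0 = (625 + 636.3)/EI = 1261/EI
A unit hogging moment at B produces rotation L₁/(3EI) + L₂/(3EI) = 7.433/EI.
Slope continuity at B: θ_0 = M_B·7.433/EI, so M_B = 1261/7.433 = 169.7 kN·m (hogging).

M_B = 169.7 kN·m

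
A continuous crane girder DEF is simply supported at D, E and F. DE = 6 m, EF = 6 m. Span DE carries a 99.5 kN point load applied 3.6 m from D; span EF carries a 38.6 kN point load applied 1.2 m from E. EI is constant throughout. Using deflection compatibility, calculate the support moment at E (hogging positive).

M_E = 73.99 kN·m

Release continuity at E by inserting a hinge; the redundant is the internal moment M_E. The primary structure is two simply-supported spans DE and EF.
Discontinuity in slope at E on the released structure — sum the simple-span end rotations:
  span DE: point load 99.5 at a = 3.6: Pab(L + a)/(6LEI) = 229.2/EI
  span EF: point load 38.6 at a = 1.2: Pab(L + b)/(6LEI) = 66.7/EI
  relative rotation θ_0 = (229.2 + 66.7)/EI = 295.9/EI
A unit hogging moment at E produces rotation L₁/(3EI) + L₂/(3EI) = 4/EI.
Slope continuity at E: θ_0 = M_E·4/EI, so M_E = 295.9/4 = 73.99 kN·m (hogging).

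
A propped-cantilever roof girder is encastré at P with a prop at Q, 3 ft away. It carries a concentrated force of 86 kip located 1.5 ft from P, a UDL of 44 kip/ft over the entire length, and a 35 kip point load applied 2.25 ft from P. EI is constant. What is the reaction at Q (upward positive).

Choose R_Q as the redundant. The primary structure is the cantilever fixed at P.
Deflection at Q on the released cantilever, summing each load's contribution:
  point load 86 at a = 1.5: Pa²(3L − a)/(6EI) = 241.9/EI
  UDL 44: wL⁴/(8EI) = 445.5/EI
  point load 35 at a = 2.25: Pa²(3L − a)/(6EI) = 199.3/EI
  δ_0 = 886.7/EI
Flexibility coefficient — unit upward force at Q: δ_{QQ} = L³/(3EI) = 9/EI.
The prop prevents deflection at Q: R_Q = δ_0/δ_{QQ} = 886.7/9 = 98.52 kip.

R_Q = 98.52 kip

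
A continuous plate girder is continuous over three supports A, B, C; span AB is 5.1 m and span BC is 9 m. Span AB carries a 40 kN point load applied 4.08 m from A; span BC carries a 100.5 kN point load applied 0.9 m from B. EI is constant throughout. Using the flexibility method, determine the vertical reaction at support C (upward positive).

R_C = 3.385 kN

Insert a hinge at B; M_B is the redundant, and each span becomes simply supported.
Discontinuity in slope at B on the released structure — sum the simple-span end rotations:
  span AB: point load 40 at a = 4.08: Pab(L + a)/(6LEI) = 49.94/EI
  span BC: point load 100.5 at a = 0.9: Pab(L + b)/(6LEI) = 232/EI
  relative rotation θ_0 = (49.94 + 232)/EI = 281.9/EI
A unit hogging moment at B produces rotation L₁/(3EI) + L₂/(3EI) = 4.7/EI.
Compatibility: M_B·(L₁+L₂)/(3EI) = θ_0, giving M_B = 59.99 kN·m (hogging).
Span BC, ΣM about C: R_B^{BC}·9 = 814 + 59.99, so R_B^{BC} = 97.12 kN and R_C = 100.5 − 97.12 = 3.385 kN.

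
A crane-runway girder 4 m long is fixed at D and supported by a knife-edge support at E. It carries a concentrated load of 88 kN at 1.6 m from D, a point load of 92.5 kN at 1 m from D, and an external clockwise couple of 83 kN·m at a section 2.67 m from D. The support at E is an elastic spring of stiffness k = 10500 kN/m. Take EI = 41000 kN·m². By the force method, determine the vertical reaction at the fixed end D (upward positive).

R_D = 134.9 kN

Release the roller at E. Primary structure: cantilever fixed at D.
Deflection at E on the released cantilever, summing each load's contribution:
  point load 88 at a = 1.6: Pa²(3L − a)/(6EI) = 390.5/EI
  point load 92.5 at a = 1: Pa²(3L − a)/(6EI) = 169.6/EI
  clockwise couple 83 at a = 2.67: M₀a(2L − a)/(2EI) = 590.6/EI
  δ_0 = 1151/EI
Tip deflection under a unit load at E: L³/(3EI) = 21.33/EI.
With EI = 41000 kN·m²: δ_0 = 0.028065 m and δ_{EE} = 0.00052 m/kN.
Compatibility — the spring shortens by R_E/k under the reaction it provides: δ_0 − R_E·δ_{EE} = R_E/k. With 1/k = 0.000095 m/kN, R_E = δ_0 / (δ_{EE} + 1/k) = 0.028065 / (0.00052 + 0.000095) = 45.59 kN.
Vertical equilibrium: R_D = ΣP − R_E = 180.5 − 45.59 = 134.9 kN.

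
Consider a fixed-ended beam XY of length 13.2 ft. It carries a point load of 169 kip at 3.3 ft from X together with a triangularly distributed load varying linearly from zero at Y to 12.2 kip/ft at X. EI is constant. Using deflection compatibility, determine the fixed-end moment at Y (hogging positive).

Release both end moments; the primary structure is a simply-supported span XY with redundants M_X and M_Y.
On the primary (simply-supported) span, the end slopes from the loading are:
  at X: point load 169 at a = 3.3: Pab(L + b)/(6LEI) = 1610/EI
  at Y: point load 169 at a = 3.3: Pab(L + a)/(6LEI) = 1150/EI
  at X: triangular load, peak 12.2: w₀L³/(45EI) = 623.5/EI
  at Y: triangular load, peak 12.2: 7w₀L³/(360EI) = 545.6/EI
  θ_X0 = 2234/EI,  θ_Y0 = 1696/EI
Flexibility coefficients: a unit moment at one end gives L/(3EI) there and L/(6EI) at the far end, so f₁₁ = f₂₂ = 4.4/EI and f₁₂ = f₂₁ = 2.2/EI.
Compatibility — zero rotation at each built-in end:
  4.4 M_X + 2.2 M_Y = 2234
  2.2 M_X + 4.4 M_Y = 1696
Solving the pair gives M_X = 420 kip·ft and M_Y = 175.4 kip·ft (hogging).

M_Y = 175.4 kip·ft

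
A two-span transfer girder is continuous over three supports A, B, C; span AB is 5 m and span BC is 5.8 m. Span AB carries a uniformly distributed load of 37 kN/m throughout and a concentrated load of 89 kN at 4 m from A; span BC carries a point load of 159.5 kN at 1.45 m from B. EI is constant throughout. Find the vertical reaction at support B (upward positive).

R_B = 344.7 kN

Insert a hinge at B; M_B is the redundant, and each span becomes simply supported.
Rotations at B on the released spans (each span's end-slope, ×1/EI):
  span AB: UDL 37: wL³/(24EI) = 192.7/EI
  span AB: point load 89 at a = 4: Pab(L + a)/(6LEI) = 106.8/EI
  span BC: point load 159.5 at a = 1.45: Pab(L + b)/(6LEI) = 293.4/EI
  relative rotation θ_0 = (299.5 + 293.4)/EI = 592.9/EI
A unit hogging moment at B produces rotation L₁/(3EI) + L₂/(3EI) = 3.6/EI.
Slope continuity at B: θ_0 = M_B·3.6/EI, so M_B = 592.9/3.6 = 164.7 kN·m (hogging).
Span AB, ΣM about A with M_B applied at B: R_B^{AB}·5 = 818.5 + 164.7, so R_B^{AB} = 196.6 kN and R_A = 274 − 196.6 = 77.36 kN.
Span BC, ΣM about C: R_B^{BC}·5.8 = 693.8 + 164.7, so R_B^{BC} = 148 kN and R_C = 159.5 − 148 = 11.48 kN.
R_B = 196.6 + 148 = 344.7 kN.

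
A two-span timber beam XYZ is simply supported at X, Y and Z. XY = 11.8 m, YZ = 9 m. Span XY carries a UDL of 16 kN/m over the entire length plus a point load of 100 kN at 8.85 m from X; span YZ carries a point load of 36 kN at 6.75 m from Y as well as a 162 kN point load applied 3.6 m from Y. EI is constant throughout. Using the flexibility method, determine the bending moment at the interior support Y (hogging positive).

Release continuity at Y by inserting a hinge; the redundant is the internal moment M_Y. The primary structure is two simply-supported spans XY and YZ.
End slopes at the hinge Y, treating each span as simply supported:
  span XY: UDL 16: wL³/(24EI) = 1095/EI
  span XY: point load 100 at a = 8.85: Pab(L + a)/(6LEI) = 761.5/EI
  span YZ: point load 36 at a = 6.75: Pab(L + b)/(6LEI) = 113.9/EI
  span YZ: point load 162 at a = 3.6: Pab(L + b)/(6LEI) = 839.8/EI
  relative rotation θ_0 = (1857 + 953.7)/EI = 2811/EI
A unit hogging moment at Y produces rotation L₁/(3EI) + L₂/(3EI) = 6.933/EI.
Compatibility: M_Y·(L₁+L₂)/(3EI) = θ_0, giving M_Y = 405.4 kN·m (hogging).

M_Y = 405.4 kN·m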